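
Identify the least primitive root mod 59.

2

φ(59) = 59 − 1 = 58 = 2 · 29.
Test candidates g = 2, 3, … against the prime factors q ∈ {2, 29} of φ(59): g is a generator iff g^(58/q) ≢ 1 for every such q.
g = 2: 2^29 ≡ 58; 2^2 ≡ 4 — none is 1, so 2 is a primitive root.
So 2 is the smallest generator of (Z/59Z)^×.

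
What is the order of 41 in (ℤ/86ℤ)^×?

ord(41) | φ(86) = φ(2)·φ(43) = 1·42 = 42 = 2 · 3 · 7.
Divisors of 42: 1, 2, 3, 6, 7, 14, 21, 42.
Test each divisor d:
41^1 ≡ 41 (mod 86)
41^2 ≡ 47 (mod 86)
41^3 ≡ 35 (mod 86)
41^6 ≡ 21 (mod 86)
41^7 ≡ 1 (mod 86) ✓
So ord_86(41) = 7.

7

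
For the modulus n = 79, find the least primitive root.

3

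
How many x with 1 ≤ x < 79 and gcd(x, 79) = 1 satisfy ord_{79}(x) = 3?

2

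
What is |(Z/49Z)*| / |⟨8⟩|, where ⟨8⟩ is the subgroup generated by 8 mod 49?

ord(8) | φ(49) = φ(7^2) = 7·(7−1) = 42 = 2 · 3 · 7.
Divisors of 42: 1, 2, 3, 6, 7, 14, 21, 42.
Compute 8^d (mod 49) for the divisors d until we hit 1:
8^1 ≡ 8 (mod 49)
8^2 ≡ 15 (mod 49)
8^3 ≡ 22 (mod 49)
8^6 ≡ 43 (mod 49)
8^7 ≡ 1 (mod 49) ✓
So ord_49(8) = 7, hence |⟨8⟩| = 7.
The index is φ(49) / ord(8) = 42 / 7 = 6.

6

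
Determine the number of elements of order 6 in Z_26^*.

2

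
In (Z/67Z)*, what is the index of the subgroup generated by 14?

6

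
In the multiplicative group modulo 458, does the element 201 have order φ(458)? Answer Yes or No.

Yes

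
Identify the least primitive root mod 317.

2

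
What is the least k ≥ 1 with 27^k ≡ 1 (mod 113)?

Since 27 ∈ (Z/113Z)^×, its order divides φ(113) = 113 − 1 = 112 = 2^4 · 7.
Divisors of 112: 1, 2, 4, 7, 8, 14, 16, 28, 56, 112.
Evaluate successive powers at the divisors of 112:
27^1 ≡ 27 (mod 113)
27^2 ≡ 51 (mod 113)
27^4 ≡ 2 (mod 113)
27^7 ≡ 42 (mod 113)
27^8 ≡ 4 (mod 113)
27^14 ≡ 69 (mod 113)
27^16 ≡ 16 (mod 113)
27^28 ≡ 15 (mod 113)
27^56 ≡ 112 (mod 113)
27^112 ≡ 1 (mod 113) ✓
So ord_113(27) = 112.

112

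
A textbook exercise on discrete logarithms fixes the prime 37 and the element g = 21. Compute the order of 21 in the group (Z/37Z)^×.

18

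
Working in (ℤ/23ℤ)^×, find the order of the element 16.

11

ord(16) | φ(23) = 23 − 1 = 22 = 2 · 11.
Divisors of 22: 1, 2, 11, 22.
Check 16^d mod 23 for each divisor in increasing order:
16^1 ≡ 16 (mod 23)
16^2 ≡ 3 (mod 23)
16^11 ≡ 1 (mod 23) ✓
The smallest such exponent is 11, so the order of 16 is 11.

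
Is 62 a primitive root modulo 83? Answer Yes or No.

Yes

φ(83) = 83 − 1 = 82 = 2 · 41.
Test 62^(82/q) mod 83 for each prime factor q of 82:
62^41 ≡ 82 (mod 83)  [q = 2: ≢ 1 ✓]
62^2 ≡ 26 (mod 83)  [q = 41: ≢ 1 ✓]
All checks pass, so 62 has order 82 and is a primitive root modulo 83.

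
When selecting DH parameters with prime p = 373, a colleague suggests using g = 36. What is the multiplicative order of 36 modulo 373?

186

By Lagrange's theorem, ord_373(36) divides φ(373) = 373 − 1 = 372 = 2^2 · 3 · 31.
Divisors of 372: 1, 2, 3, 4, 6, 12, 31, 62, 93, 124, 186, 372.
Check 36^d mod 373 for each divisor in increasing order:
36^1 ≡ 36
36^2 ≡ 177
36^3 ≡ 31
36^4 ≡ 370
36^6 ≡ 215
36^12 ≡ 346
36^31 ≡ 89
36^62 ≡ 88
36^93 ≡ 372
36^124 ≡ 284
36^186 ≡ 1
Therefore the multiplicative order of 36 modulo 373 is 186.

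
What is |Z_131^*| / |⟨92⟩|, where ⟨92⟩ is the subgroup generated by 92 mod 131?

By Lagrange's theorem, ord_131(92) divides φ(131) = 131 − 1 = 130 = 2 · 5 · 13.
Divisors of 130: 1, 2, 5, 10, 13, 26, 65, 130.
Test each divisor d:
92^1 ≡ 92
92^2 ≡ 80
92^5 ≡ 86
92^10 ≡ 60
92^13 ≡ 130
92^26 ≡ 1
So ord_131(92) = 26, hence |⟨92⟩| = 26.
[(Z/131Z)^× : ⟨92⟩] = 130/26 = 5.

5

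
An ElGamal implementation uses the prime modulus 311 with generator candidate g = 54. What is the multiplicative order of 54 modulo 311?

155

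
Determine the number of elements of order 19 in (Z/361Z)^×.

φ(361) = φ(19^2) = 19·(19−1) = 342 = 2 · 3^2 · 19.
(Z/361Z)^× is cyclic (|G| = 342); a cyclic group of order m has exactly φ(d) elements of each order d | m, and none otherwise.
19 | 342, and φ(19) = 19 − 1 = 18.

18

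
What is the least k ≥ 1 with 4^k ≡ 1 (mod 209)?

Since 4 ∈ (Z/209Z)^×, its order divides φ(209) = φ(11·19) = (11−1)·(19−1) = 10·18 = 180 = 2^2 · 3^2 · 5.
Divisors of 180: 1, 2, 3, 4, 5, 6, 9, 10, 12, 15, 18, 20, 30, 36, 45, 60, 90, 180.
Compute 4^d (mod 209) for the divisors d until we hit 1:
4^1 ≡ 4 (mod 209)
4^2 ≡ 16 (mod 209)
4^3 ≡ 64 (mod 209)
4^4 ≡ 47 (mod 209)
4^5 ≡ 188 (mod 209)
4^6 ≡ 125 (mod 209)
4^9 ≡ 58 (mod 209)
4^10 ≡ 23 (mod 209)
4^12 ≡ 159 (mod 209)
4^15 ≡ 144 (mod 209)
4^18 ≡ 20 (mod 209)
4^20 ≡ 111 (mod 209)
4^30 ≡ 45 (mod 209)
4^36 ≡ 191 (mod 209)
4^45 ≡ 1 (mod 209) ✓
So ord_209(4) = 45.

45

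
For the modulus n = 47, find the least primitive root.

5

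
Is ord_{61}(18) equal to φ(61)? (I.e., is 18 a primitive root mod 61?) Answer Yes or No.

Yes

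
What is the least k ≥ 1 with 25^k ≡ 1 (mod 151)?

75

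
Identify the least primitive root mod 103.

φ(103) = 103 − 1 = 102 = 2 · 3 · 17.
Test candidates g = 2, 3, … against the prime factors q ∈ {2, 3, 17} of φ(103): g is a generator iff g^(102/q) ≢ 1 for every such q.
g = 2: 2^51 ≡ 1 — hits 1, so not a primitive root.
g = 3: 3^51 ≡ 102; 3^34 ≡ 1 — hits 1, so not a primitive root.
g = 4: 4^51 ≡ 1 — hits 1, so not a primitive root.
g = 5: 5^51 ≡ 102; 5^34 ≡ 56; 5^6 ≡ 72 — none is 1, so 5 is a primitive root.
Hence the least primitive root of 103 is 5.

5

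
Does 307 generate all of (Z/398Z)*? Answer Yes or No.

Yes

φ(398) = φ(2)·φ(199) = 1·198 = 198 = 2 · 3^2 · 11.
307 is a primitive root mod 398 iff 307^(φ(398)/q) ≢ 1 for every prime q | φ(398), i.e. q ∈ {2, 3, 11}.
307^99 ≡ 397 (mod 398)  [q = 2: ≢ 1 ✓]
307^66 ≡ 291 (mod 398)  [q = 3: ≢ 1 ✓]
307^18 ≡ 217 (mod 398)  [q = 11: ≢ 1 ✓]
All checks pass, so 307 has order 198 and is a primitive root modulo 398.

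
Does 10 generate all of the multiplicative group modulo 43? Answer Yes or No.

No

φ(43) = 43 − 1 = 42 = 2 · 3 · 7.
Test 10^(42/q) mod 43 for each prime factor q of 42:
10^21 ≡ 1 (mod 43)  [q = 2: ≡ 1 ✗]
10^14 ≡ 36 (mod 43)  [q = 3: ≢ 1 ✓]
10^6 ≡ 35 (mod 43)  [q = 7: ≢ 1 ✓]
Since 10^21 ≡ 1, the order of 10 divides 21 < 42, so 10 is not a primitive root.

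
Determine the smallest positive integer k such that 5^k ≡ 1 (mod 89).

ord(5) | φ(89) = 89 − 1 = 88 = 2^3 · 11.
Divisors of 88: 1, 2, 4, 8, 11, 22, 44, 88.
Evaluate successive powers at the divisors of 88:
5^1 ≡ 5 (mod 89)
5^2 ≡ 25 (mod 89)
5^4 ≡ 2 (mod 89)
5^8 ≡ 4 (mod 89)
5^11 ≡ 55 (mod 89)
5^22 ≡ 88 (mod 89)
5^44 ≡ 1 (mod 89) ✓
The smallest such exponent is 44, so the order of 5 is 44.

44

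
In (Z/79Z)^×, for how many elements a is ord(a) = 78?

24

φ(79) = 79 − 1 = 78 = 2 · 3 · 13.
(Z/79Z)^× is cyclic (|G| = 78); a cyclic group of order m has exactly φ(d) elements of each order d | m, and none otherwise.
78 = 2 · 3 · 13 divides 78, and φ(78) = 24.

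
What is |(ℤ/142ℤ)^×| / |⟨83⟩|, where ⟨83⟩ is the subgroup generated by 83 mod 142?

The order of 83 must divide φ(142) = φ(2)·φ(71) = 1·70 = 70 = 2 · 5 · 7.
Divisors of 70: 1, 2, 5, 7, 10, 14, 35, 70.
Check 83^d mod 142 for each divisor in increasing order:
83^1 ≡ 83
83^2 ≡ 73
83^5 ≡ 119
83^7 ≡ 25
83^10 ≡ 103
83^14 ≡ 57
83^35 ≡ 1
Thus |⟨83⟩| = ord(83) = 35.
The index is φ(142) / ord(83) = 70 / 35 = 2.

2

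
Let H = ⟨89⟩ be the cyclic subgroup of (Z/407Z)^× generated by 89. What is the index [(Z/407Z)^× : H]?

By Lagrange's theorem, ord_407(89) divides φ(407) = φ(11·37) = (11−1)·(37−1) = 10·36 = 360 = 2^3 · 3^2 · 5.
Divisors of 360: 1, 2, 3, 4, 5, 6, 8, 9, 10, 12, 15, 18, 20, 24, 30, 36, 40, 45, 60, 72, 90, 120, 180, 360.
Check 89^d mod 407 for each divisor in increasing order:
89^1 ≡ 89 (mod 407)
89^2 ≡ 188 (mod 407)
89^3 ≡ 45 (mod 407)
89^4 ≡ 342 (mod 407)
89^5 ≡ 320 (mod 407)
89^6 ≡ 397 (mod 407)
89^8 ≡ 155 (mod 407)
89^9 ≡ 364 (mod 407)
89^10 ≡ 243 (mod 407)
89^12 ≡ 100 (mod 407)
89^15 ≡ 23 (mod 407)
89^18 ≡ 221 (mod 407)
89^20 ≡ 34 (mod 407)
89^24 ≡ 232 (mod 407)
89^30 ≡ 122 (mod 407)
89^36 ≡ 1 (mod 407) ✓
Thus |⟨89⟩| = ord(89) = 36.
The index is φ(407) / ord(89) = 360 / 36 = 10.

10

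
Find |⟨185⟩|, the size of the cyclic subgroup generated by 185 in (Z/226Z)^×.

Since 185 ∈ (Z/226Z)^×, its order divides φ(226) = φ(2)·φ(113) = 1·112 = 112 = 2^4 · 7.
Divisors of 112: 1, 2, 4, 7, 8, 14, 16, 28, 56, 112.
Evaluate successive powers at the divisors of 112:
185^1 ≡ 185 (mod 226)
185^2 ≡ 99 (mod 226)
185^4 ≡ 83 (mod 226)
185^7 ≡ 69 (mod 226)
185^8 ≡ 109 (mod 226)
185^14 ≡ 15 (mod 226)
185^16 ≡ 129 (mod 226)
185^28 ≡ 225 (mod 226)
185^56 ≡ 1 (mod 226) ✓
Therefore the multiplicative order of 185 modulo 226 is 56.

56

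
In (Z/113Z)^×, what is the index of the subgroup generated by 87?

Since 87 ∈ (Z/113Z)^×, its order divides φ(113) = 113 − 1 = 112 = 2^4 · 7.
Divisors of 112: 1, 2, 4, 7, 8, 14, 16, 28, 56, 112.
Test each divisor d:
87^1 ≡ 87
87^2 ≡ 111
87^4 ≡ 4
87^7 ≡ 95
87^8 ≡ 16
87^14 ≡ 98
87^16 ≡ 30
87^28 ≡ 112
87^56 ≡ 1
Thus |⟨87⟩| = ord(87) = 56.
The index is φ(113) / ord(87) = 112 / 56 = 2.

2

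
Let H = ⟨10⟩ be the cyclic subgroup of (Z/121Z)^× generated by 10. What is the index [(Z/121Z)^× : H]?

5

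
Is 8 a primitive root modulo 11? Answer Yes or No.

φ(11) = 11 − 1 = 10 = 2 · 5.
An element g generates (Z/11Z)^× iff g^(10/q) ≢ 1 (mod 11) for each prime q ∈ {2, 5}.
8^5 ≡ 10 (mod 11)  [q = 2: ≢ 1 ✓]
8^2 ≡ 9 (mod 11)  [q = 5: ≢ 1 ✓]
Every test exponent gives a nontrivial residue, hence 8 generates the full group.

Yes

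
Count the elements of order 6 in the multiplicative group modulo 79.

2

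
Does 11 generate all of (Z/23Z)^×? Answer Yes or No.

Yes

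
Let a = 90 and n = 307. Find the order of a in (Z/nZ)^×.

153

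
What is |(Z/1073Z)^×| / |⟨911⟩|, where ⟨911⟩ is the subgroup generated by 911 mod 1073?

84

ord(911) | φ(1073) = φ(29·37) = (29−1)·(37−1) = 28·36 = 1008 = 2^4 · 3^2 · 7.
Divisors of 1008: 1, 2, 3, 4, 6, 7, 8, 9, 12, 14, 16, 18, 21, 24, 28, 36, 42, 48, 56, 63, 72, 84, 112, 126, 144, 168, 252, 336, 504, 1008.
Evaluate successive powers at the divisors of 1008:
911^1 ≡ 911
911^2 ≡ 492
911^3 ≡ 771
911^4 ≡ 639
911^6 ≡ 1072
911^7 ≡ 162
911^8 ≡ 581
911^9 ≡ 302
911^12 ≡ 1
The order of 911 is 12, so the subgroup it generates has 12 elements.
[(Z/1073Z)^× : ⟨911⟩] = 1008/12 = 84.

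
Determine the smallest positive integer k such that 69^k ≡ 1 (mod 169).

Since 69 ∈ (Z/169Z)^×, its order divides φ(169) = φ(13^2) = 13·(13−1) = 156 = 2^2 · 3 · 13.
Divisors of 156: 1, 2, 3, 4, 6, 12, 13, 26, 39, 52, 78, 156.
Compute 69^d (mod 169) for the divisors d until we hit 1:
69^1 ≡ 69 (mod 169)
69^2 ≡ 29 (mod 169)
69^3 ≡ 142 (mod 169)
69^4 ≡ 165 (mod 169)
69^6 ≡ 53 (mod 169)
69^12 ≡ 105 (mod 169)
69^13 ≡ 147 (mod 169)
69^26 ≡ 146 (mod 169)
69^39 ≡ 168 (mod 169)
69^52 ≡ 22 (mod 169)
69^78 ≡ 1 (mod 169) ✓
Hence ord(69) = 78.

78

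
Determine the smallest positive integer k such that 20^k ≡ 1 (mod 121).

The order of 20 must divide φ(121) = φ(11^2) = 11·(11−1) = 110 = 2 · 5 · 11.
Divisors of 110: 1, 2, 5, 10, 11, 22, 55, 110.
Evaluate successive powers at the divisors of 110:
20^1 ≡ 20
20^2 ≡ 37
20^5 ≡ 34
20^10 ≡ 67
20^11 ≡ 9
20^22 ≡ 81
20^55 ≡ 1
Therefore the multiplicative order of 20 modulo 121 is 55.

55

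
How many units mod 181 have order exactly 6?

2

φ(181) = 181 − 1 = 180 = 2^2 · 3^2 · 5.
(Z/181Z)^× is cyclic (|G| = 180); a cyclic group of order m has exactly φ(d) elements of each order d | m, and none otherwise.
6 = 2 · 3 divides 180, and φ(6) = 2.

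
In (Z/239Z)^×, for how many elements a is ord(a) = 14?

6

φ(239) = 239 − 1 = 238 = 2 · 7 · 17.
Since (Z/239Z)^× is cyclic of order 238, the number of elements of order d is φ(d) when d | 238 and 0 otherwise.
14 = 2 · 7 divides 238, and φ(14) = 6.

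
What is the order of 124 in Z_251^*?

125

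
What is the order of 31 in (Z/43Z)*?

21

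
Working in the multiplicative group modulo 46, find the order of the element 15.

ord(15) | φ(46) = φ(2)·φ(23) = 1·22 = 22 = 2 · 11.
Divisors of 22: 1, 2, 11, 22.
Evaluate successive powers at the divisors of 22:
15^1 ≡ 15 (mod 46)
15^2 ≡ 41 (mod 46)
15^11 ≡ 45 (mod 46)
15^22 ≡ 1 (mod 46) ✓
So ord_46(15) = 22.

22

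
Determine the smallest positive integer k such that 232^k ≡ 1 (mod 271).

90

By Lagrange's theorem, ord_271(232) divides φ(271) = 271 − 1 = 270 = 2 · 3^3 · 5.
Divisors of 270: 1, 2, 3, 5, 6, 9, 10, 15, 18, 27, 30, 45, 54, 90, 135, 270.
Test each divisor d:
232^1 ≡ 232 (mod 271)
232^2 ≡ 166 (mod 271)
232^3 ≡ 30 (mod 271)
232^5 ≡ 102 (mod 271)
232^6 ≡ 87 (mod 271)
232^9 ≡ 171 (mod 271)
232^10 ≡ 106 (mod 271)
232^15 ≡ 243 (mod 271)
232^18 ≡ 244 (mod 271)
232^27 ≡ 261 (mod 271)
232^30 ≡ 242 (mod 271)
232^45 ≡ 270 (mod 271)
232^54 ≡ 100 (mod 271)
232^90 ≡ 1 (mod 271) ✓
Hence ord(232) = 90.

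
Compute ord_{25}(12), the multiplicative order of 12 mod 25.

ord(12) | φ(25) = φ(5^2) = 5·(5−1) = 20 = 2^2 · 5.
Divisors of 20: 1, 2, 4, 5, 10, 20.
Test each divisor d:
12^1 ≡ 12 (mod 25)
12^2 ≡ 19 (mod 25)
12^4 ≡ 11 (mod 25)
12^5 ≡ 7 (mod 25)
12^10 ≡ 24 (mod 25)
12^20 ≡ 1 (mod 25) ✓
The smallest such exponent is 20, so the order of 12 is 20.

20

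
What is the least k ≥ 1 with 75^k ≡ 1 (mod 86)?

14

By Lagrange's theorem, ord_86(75) divides φ(86) = φ(2)·φ(43) = 1·42 = 42 = 2 · 3 · 7.
Divisors of 42: 1, 2, 3, 6, 7, 14, 21, 42.
Evaluate successive powers at the divisors of 42:
75^1 ≡ 75
75^2 ≡ 35
75^3 ≡ 45
75^6 ≡ 47
75^7 ≡ 85
75^14 ≡ 1
Therefore the multiplicative order of 75 modulo 86 is 14.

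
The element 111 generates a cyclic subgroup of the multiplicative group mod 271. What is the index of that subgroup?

5

The order of 111 must divide φ(271) = 271 − 1 = 270 = 2 · 3^3 · 5.
Divisors of 270: 1, 2, 3, 5, 6, 9, 10, 15, 18, 27, 30, 45, 54, 90, 135, 270.
Check 111^d mod 271 for each divisor in increasing order:
111^1 ≡ 111 (mod 271)
111^2 ≡ 126 (mod 271)
111^3 ≡ 165 (mod 271)
111^5 ≡ 194 (mod 271)
111^6 ≡ 125 (mod 271)
111^9 ≡ 29 (mod 271)
111^10 ≡ 238 (mod 271)
111^15 ≡ 102 (mod 271)
111^18 ≡ 28 (mod 271)
111^27 ≡ 270 (mod 271)
111^30 ≡ 106 (mod 271)
111^45 ≡ 243 (mod 271)
111^54 ≡ 1 (mod 271) ✓
Thus |⟨111⟩| = ord(111) = 54.
The index is φ(271) / ord(111) = 270 / 54 = 5.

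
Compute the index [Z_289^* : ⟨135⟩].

8

Since 135 ∈ (Z/289Z)^×, its order divides φ(289) = φ(17^2) = 17·(17−1) = 272 = 2^4 · 17.
Divisors of 272: 1, 2, 4, 8, 16, 17, 34, 68, 136, 272.
Check 135^d mod 289 for each divisor in increasing order:
135^1 ≡ 135
135^2 ≡ 18
135^4 ≡ 35
135^8 ≡ 69
135^16 ≡ 137
135^17 ≡ 288
135^34 ≡ 1
Thus |⟨135⟩| = ord(135) = 34.
[(Z/289Z)^× : ⟨135⟩] = 272/34 = 8.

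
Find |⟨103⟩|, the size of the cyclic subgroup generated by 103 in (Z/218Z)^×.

Since 103 ∈ (Z/218Z)^×, its order divides φ(218) = φ(2)·φ(109) = 1·108 = 108 = 2^2 · 3^3.
Divisors of 108: 1, 2, 3, 4, 6, 9, 12, 18, 27, 36, 54, 108.
Evaluate successive powers at the divisors of 108:
103^1 ≡ 103 (mod 218)
103^2 ≡ 145 (mod 218)
103^3 ≡ 111 (mod 218)
103^4 ≡ 97 (mod 218)
103^6 ≡ 113 (mod 218)
103^9 ≡ 117 (mod 218)
103^12 ≡ 125 (mod 218)
103^18 ≡ 173 (mod 218)
103^27 ≡ 185 (mod 218)
103^36 ≡ 63 (mod 218)
103^54 ≡ 217 (mod 218)
103^108 ≡ 1 (mod 218) ✓
So ord_218(103) = 108.

108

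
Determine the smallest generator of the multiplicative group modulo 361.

2

φ(361) = φ(19^2) = 19·(19−1) = 342 = 2 · 3^2 · 19.
g is a primitive root iff g^(342/q) ≢ 1 (mod 361) for each prime q ∈ {2, 3, 19}.
g = 2: 2^171 ≡ 360; 2^114 ≡ 292; 2^18 ≡ 58 — none is 1, so 2 is a primitive root.
Hence the least primitive root of 361 is 2.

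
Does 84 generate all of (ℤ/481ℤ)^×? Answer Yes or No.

No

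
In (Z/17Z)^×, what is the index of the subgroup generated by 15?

2

The order of 15 must divide φ(17) = 17 − 1 = 16 = 2^4.
Divisors of 16: 1, 2, 4, 8, 16.
Evaluate successive powers at the divisors of 16:
15^1 ≡ 15 (mod 17)
15^2 ≡ 4 (mod 17)
15^4 ≡ 16 (mod 17)
15^8 ≡ 1 (mod 17) ✓
Thus |⟨15⟩| = ord(15) = 8.
The index is φ(17) / ord(15) = 16 / 8 = 2.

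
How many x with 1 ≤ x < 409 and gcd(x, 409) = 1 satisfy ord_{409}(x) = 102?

32

φ(409) = 409 − 1 = 408 = 2^3 · 3 · 17.
Since (Z/409Z)^× is cyclic of order 408, the number of elements of order d is φ(d) when d | 408 and 0 otherwise.
102 = 2 · 3 · 17 divides 408, and φ(102) = 32.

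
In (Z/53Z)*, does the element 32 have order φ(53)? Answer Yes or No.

Yes

φ(53) = 53 − 1 = 52 = 2^2 · 13.
It suffices to check that the order of 32 is not a proper divisor of 52: compute 32^(52/q) for q ∈ {2, 13}.
32^26 ≡ 52 (mod 53)  [q = 2: ≢ 1 ✓]
32^4 ≡ 24 (mod 53)  [q = 13: ≢ 1 ✓]
Every test exponent gives a nontrivial residue, hence 32 generates the full group.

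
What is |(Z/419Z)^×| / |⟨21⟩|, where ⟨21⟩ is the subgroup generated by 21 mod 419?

Since 21 ∈ (Z/419Z)^×, its order divides φ(419) = 419 − 1 = 418 = 2 · 11 · 19.
Divisors of 418: 1, 2, 11, 19, 22, 38, 209, 418.
Check 21^d mod 419 for each divisor in increasing order:
21^1 ≡ 21
21^2 ≡ 22
21^11 ≡ 248
21^19 ≡ 300
21^22 ≡ 330
21^38 ≡ 334
21^209 ≡ 1
So ord_419(21) = 209, hence |⟨21⟩| = 209.
Index = |(Z/419Z)^×| / |⟨21⟩| = 418 / 209 = 2.

2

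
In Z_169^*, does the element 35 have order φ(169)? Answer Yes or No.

φ(169) = φ(13^2) = 13·(13−1) = 156 = 2^2 · 3 · 13.
35 is a primitive root mod 169 iff 35^(φ(169)/q) ≢ 1 for every prime q | φ(169), i.e. q ∈ {2, 3, 13}.
35^78 ≡ 1 (mod 169)  [q = 2: ≡ 1 ✗]
35^52 ≡ 22 (mod 169)  [q = 3: ≢ 1 ✓]
35^12 ≡ 131 (mod 169)  [q = 13: ≢ 1 ✓]
Since 35^78 ≡ 1, the order of 35 divides 78 < 156, so 35 is not a primitive root.

No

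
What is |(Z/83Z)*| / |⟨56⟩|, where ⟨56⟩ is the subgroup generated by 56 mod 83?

By Lagrange's theorem, ord_83(56) divides φ(83) = 83 − 1 = 82 = 2 · 41.
Divisors of 82: 1, 2, 41, 82.
Check 56^d mod 83 for each divisor in increasing order:
56^1 ≡ 56 (mod 83)
56^2 ≡ 65 (mod 83)
56^41 ≡ 82 (mod 83)
56^82 ≡ 1 (mod 83) ✓
So ord_83(56) = 82, hence |⟨56⟩| = 82.
The index is φ(83) / ord(56) = 82 / 82 = 1.

1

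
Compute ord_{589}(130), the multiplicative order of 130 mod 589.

18

By Lagrange's theorem, ord_589(130) divides φ(589) = φ(19·31) = (19−1)·(31−1) = 18·30 = 540 = 2^2 · 3^3 · 5.
Divisors of 540: 1, 2, 3, 4, 5, 6, 9, 10, 12, 15, 18, 20, 27, 30, 36, 45, 54, 60, 90, 108, 135, 180, 270, 540.
Test each divisor d:
130^1 ≡ 130
130^2 ≡ 408
130^3 ≡ 30
130^4 ≡ 366
130^5 ≡ 460
130^6 ≡ 311
130^9 ≡ 495
130^10 ≡ 149
130^12 ≡ 125
130^15 ≡ 216
130^18 ≡ 1
The smallest such exponent is 18, so the order of 130 is 18.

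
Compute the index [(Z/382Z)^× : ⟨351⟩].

The order of 351 must divide φ(382) = φ(2)·φ(191) = 1·190 = 190 = 2 · 5 · 19.
Divisors of 190: 1, 2, 5, 10, 19, 38, 95, 190.
Evaluate successive powers at the divisors of 190:
351^1 ≡ 351 (mod 382)
351^2 ≡ 197 (mod 382)
351^5 ≡ 221 (mod 382)
351^10 ≡ 327 (mod 382)
351^19 ≡ 1 (mod 382) ✓
So ord_382(351) = 19, hence |⟨351⟩| = 19.
Index = |(Z/382Z)^×| / |⟨351⟩| = 190 / 19 = 10.

10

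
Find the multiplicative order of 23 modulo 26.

6

ord(23) | φ(26) = φ(2)·φ(13) = 1·12 = 12 = 2^2 · 3.
Divisors of 12: 1, 2, 3, 4, 6, 12.
Compute 23^d (mod 26) for the divisors d until we hit 1:
23^1 ≡ 23 (mod 26)
23^2 ≡ 9 (mod 26)
23^3 ≡ 25 (mod 26)
23^4 ≡ 3 (mod 26)
23^6 ≡ 1 (mod 26) ✓
Therefore the multiplicative order of 23 modulo 26 is 6.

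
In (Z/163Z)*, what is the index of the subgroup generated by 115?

6

Since 115 ∈ (Z/163Z)^×, its order divides φ(163) = 163 − 1 = 162 = 2 · 3^4.
Divisors of 162: 1, 2, 3, 6, 9, 18, 27, 54, 81, 162.
Test each divisor d:
115^1 ≡ 115
115^2 ≡ 22
115^3 ≡ 85
115^6 ≡ 53
115^9 ≡ 104
115^18 ≡ 58
115^27 ≡ 1
So ord_163(115) = 27, hence |⟨115⟩| = 27.
[(Z/163Z)^× : ⟨115⟩] = 162/27 = 6.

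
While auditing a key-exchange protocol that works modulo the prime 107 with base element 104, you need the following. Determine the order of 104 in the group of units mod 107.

106

By Lagrange's theorem, ord_107(104) divides φ(107) = 107 − 1 = 106 = 2 · 53.
Divisors of 106: 1, 2, 53, 106.
Compute 104^d (mod 107) for the divisors d until we hit 1:
104^1 ≡ 104 (mod 107)
104^2 ≡ 9 (mod 107)
104^53 ≡ 106 (mod 107)
104^106 ≡ 1 (mod 107) ✓
The smallest such exponent is 106, so the order of 104 is 106.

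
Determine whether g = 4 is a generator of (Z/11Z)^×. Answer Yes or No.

No

φ(11) = 11 − 1 = 10 = 2 · 5.
An element g generates (Z/11Z)^× iff g^(10/q) ≢ 1 (mod 11) for each prime q ∈ {2, 5}.
4^5 ≡ 1 (mod 11)  [q = 2: ≡ 1 ✗]
4^2 ≡ 5 (mod 11)  [q = 5: ≢ 1 ✓]
Since 4^5 ≡ 1, the order of 4 divides 5 < 10, so 4 is not a primitive root.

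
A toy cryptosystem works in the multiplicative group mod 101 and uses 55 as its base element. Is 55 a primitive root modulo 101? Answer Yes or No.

φ(101) = 101 − 1 = 100 = 2^2 · 5^2.
55 is a primitive root mod 101 iff 55^(φ(101)/q) ≢ 1 for every prime q | φ(101), i.e. q ∈ {2, 5}.
55^50 ≡ 100 (mod 101)  [q = 2: ≢ 1 ✓]
55^20 ≡ 36 (mod 101)  [q = 5: ≢ 1 ✓]
Every test exponent gives a nontrivial residue, hence 55 generates the full group.

Yes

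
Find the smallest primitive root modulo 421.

φ(421) = 421 − 1 = 420 = 2^2 · 3 · 5 · 7.
Test candidates g = 2, 3, … against the prime factors q ∈ {2, 3, 5, 7} of φ(421): g is a generator iff g^(420/q) ≢ 1 for every such q.
g = 2: 2^210 ≡ 420; 2^140 ≡ 400; 2^84 ≡ 279; 2^60 ≡ 370 — none is 1, so 2 is a primitive root.
So 2 is the smallest generator of (Z/421Z)^×.

2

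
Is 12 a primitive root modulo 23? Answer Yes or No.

No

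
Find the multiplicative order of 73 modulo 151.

Since 73 ∈ (Z/151Z)^×, its order divides φ(151) = 151 − 1 = 150 = 2 · 3 · 5^2.
Divisors of 150: 1, 2, 3, 5, 6, 10, 15, 25, 30, 50, 75, 150.
Check 73^d mod 151 for each divisor in increasing order:
73^1 ≡ 73 (mod 151)
73^2 ≡ 44 (mod 151)
73^3 ≡ 41 (mod 151)
73^5 ≡ 143 (mod 151)
73^6 ≡ 20 (mod 151)
73^10 ≡ 64 (mod 151)
73^15 ≡ 92 (mod 151)
73^25 ≡ 150 (mod 151)
73^30 ≡ 8 (mod 151)
73^50 ≡ 1 (mod 151) ✓
The smallest such exponent is 50, so the order of 73 is 50.

50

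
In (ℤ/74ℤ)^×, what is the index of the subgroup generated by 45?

3

The order of 45 must divide φ(74) = φ(2)·φ(37) = 1·36 = 36 = 2^2 · 3^2.
Divisors of 36: 1, 2, 3, 4, 6, 9, 12, 18, 36.
Check 45^d mod 74 for each divisor in increasing order:
45^1 ≡ 45
45^2 ≡ 27
45^3 ≡ 31
45^4 ≡ 63
45^6 ≡ 73
45^9 ≡ 43
45^12 ≡ 1
So ord_74(45) = 12, hence |⟨45⟩| = 12.
[(Z/74Z)^× : ⟨45⟩] = 36/12 = 3.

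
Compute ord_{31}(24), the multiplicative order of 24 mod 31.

30

The order of 24 must divide φ(31) = 31 − 1 = 30 = 2 · 3 · 5.
Divisors of 30: 1, 2, 3, 5, 6, 10, 15, 30.
Compute 24^d (mod 31) for the divisors d until we hit 1:
24^1 ≡ 24 (mod 31)
24^2 ≡ 18 (mod 31)
24^3 ≡ 29 (mod 31)
24^5 ≡ 26 (mod 31)
24^6 ≡ 4 (mod 31)
24^10 ≡ 25 (mod 31)
24^15 ≡ 30 (mod 31)
24^30 ≡ 1 (mod 31) ✓
So ord_31(24) = 30.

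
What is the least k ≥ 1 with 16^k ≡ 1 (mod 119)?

The order of 16 must divide φ(119) = φ(7·17) = (7−1)·(17−1) = 6·16 = 96 = 2^5 · 3.
Divisors of 96: 1, 2, 3, 4, 6, 8, 12, 16, 24, 32, 48, 96.
Compute 16^d (mod 119) for the divisors d until we hit 1:
16^1 ≡ 16 (mod 119)
16^2 ≡ 18 (mod 119)
16^3 ≡ 50 (mod 119)
16^4 ≡ 86 (mod 119)
16^6 ≡ 1 (mod 119) ✓
The smallest such exponent is 6, so the order of 16 is 6.

6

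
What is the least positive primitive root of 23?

5

φ(23) = 23 − 1 = 22 = 2 · 11.
g is a primitive root iff g^(22/q) ≢ 1 (mod 23) for each prime q ∈ {2, 11}.
g = 2: 2^11 ≡ 1 — hits 1, so not a primitive root.
g = 3: 3^11 ≡ 1 — hits 1, so not a primitive root.
g = 4: 4^11 ≡ 1 — hits 1, so not a primitive root.
g = 5: 5^11 ≡ 22; 5^2 ≡ 2 — none is 1, so 5 is a primitive root.
The smallest primitive root modulo 23 is 5.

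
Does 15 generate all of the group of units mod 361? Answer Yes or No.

Yes

φ(361) = φ(19^2) = 19·(19−1) = 342 = 2 · 3^2 · 19.
It suffices to check that the order of 15 is not a proper divisor of 342: compute 15^(342/q) for q ∈ {2, 3, 19}.
15^171 ≡ 360 (mod 361)  [q = 2: ≢ 1 ✓]
15^114 ≡ 68 (mod 361)  [q = 3: ≢ 1 ✓]
15^18 ≡ 210 (mod 361)  [q = 19: ≢ 1 ✓]
Every test exponent gives a nontrivial residue, hence 15 generates the full group.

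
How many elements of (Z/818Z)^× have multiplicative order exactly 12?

4

φ(818) = φ(2)·φ(409) = 1·408 = 408 = 2^3 · 3 · 17.
Since (Z/818Z)^× is cyclic of order 408, the number of elements of order d is φ(d) when d | 408 and 0 otherwise.
12 = 2^2 · 3 divides 408, and φ(12) = 4.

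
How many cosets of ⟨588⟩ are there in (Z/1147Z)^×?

60

ord(588) | φ(1147) = φ(31·37) = (31−1)·(37−1) = 30·36 = 1080 = 2^3 · 3^3 · 5.
Divisors of 1080: 1, 2, 3, 4, 5, 6, 8, 9, 10, 12, 15, 18, 20, 24, 27, 30, 36, 40, 45, 54, 60, 72, 90, 108, 120, 135, 180, 216, 270, 360, 540, 1080.
Test each divisor d:
588^1 ≡ 588 (mod 1147)
588^2 ≡ 497 (mod 1147)
588^3 ≡ 898 (mod 1147)
588^4 ≡ 404 (mod 1147)
588^5 ≡ 123 (mod 1147)
588^6 ≡ 63 (mod 1147)
588^8 ≡ 342 (mod 1147)
588^9 ≡ 371 (mod 1147)
588^10 ≡ 218 (mod 1147)
588^12 ≡ 528 (mod 1147)
588^15 ≡ 433 (mod 1147)
588^18 ≡ 1 (mod 1147) ✓
So ord_1147(588) = 18, hence |⟨588⟩| = 18.
The index is φ(1147) / ord(588) = 1080 / 18 = 60.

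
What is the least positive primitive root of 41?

φ(41) = 41 − 1 = 40 = 2^3 · 5.
Test candidates g = 2, 3, … against the prime factors q ∈ {2, 5} of φ(41): g is a generator iff g^(40/q) ≢ 1 for every such q.
g = 2: 2^20 ≡ 1 — hits 1, so not a primitive root.
g = 3: 3^20 ≡ 40; 3^8 ≡ 1 — hits 1, so not a primitive root.
g = 4: 4^20 ≡ 1 — hits 1, so not a primitive root.
g = 5: 5^20 ≡ 1 — hits 1, so not a primitive root.
g = 6: 6^20 ≡ 40; 6^8 ≡ 10 — none is 1, so 6 is a primitive root.
So 6 is the smallest generator of (Z/41Z)^×.

6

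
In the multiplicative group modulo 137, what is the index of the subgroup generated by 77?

4

The order of 77 must divide φ(137) = 137 − 1 = 136 = 2^3 · 17.
Divisors of 136: 1, 2, 4, 8, 17, 34, 68, 136.
Test each divisor d:
77^1 ≡ 77 (mod 137)
77^2 ≡ 38 (mod 137)
77^4 ≡ 74 (mod 137)
77^8 ≡ 133 (mod 137)
77^17 ≡ 136 (mod 137)
77^34 ≡ 1 (mod 137) ✓
The order of 77 is 34, so the subgroup it generates has 34 elements.
The index is φ(137) / ord(77) = 136 / 34 = 4.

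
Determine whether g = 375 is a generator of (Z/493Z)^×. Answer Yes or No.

493 = 17 · 29 is a product of two distinct odd primes, so (Z/493Z)^× ≅ (Z/17Z)^× × (Z/29Z)^× is not cyclic.
No primitive root modulo 493 exists; in particular 375 is not one.

No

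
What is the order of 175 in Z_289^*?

The order of 175 must divide φ(289) = φ(17^2) = 17·(17−1) = 272 = 2^4 · 17.
Divisors of 272: 1, 2, 4, 8, 16, 17, 34, 68, 136, 272.
Test each divisor d:
175^1 ≡ 175 (mod 289)
175^2 ≡ 280 (mod 289)
175^4 ≡ 81 (mod 289)
175^8 ≡ 203 (mod 289)
175^16 ≡ 171 (mod 289)
175^17 ≡ 158 (mod 289)
175^34 ≡ 110 (mod 289)
175^68 ≡ 251 (mod 289)
175^136 ≡ 288 (mod 289)
175^272 ≡ 1 (mod 289) ✓
Hence ord(175) = 272.

272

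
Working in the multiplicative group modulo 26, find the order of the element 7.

ord(7) | φ(26) = φ(2)·φ(13) = 1·12 = 12 = 2^2 · 3.
Divisors of 12: 1, 2, 3, 4, 6, 12.
Evaluate successive powers at the divisors of 12:
7^1 ≡ 7 (mod 26)
7^2 ≡ 23 (mod 26)
7^3 ≡ 5 (mod 26)
7^4 ≡ 9 (mod 26)
7^6 ≡ 25 (mod 26)
7^12 ≡ 1 (mod 26) ✓
So ord_26(7) = 12.

12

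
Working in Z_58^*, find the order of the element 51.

14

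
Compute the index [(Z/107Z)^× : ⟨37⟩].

2

ord(37) | φ(107) = 107 − 1 = 106 = 2 · 53.
Divisors of 106: 1, 2, 53, 106.
Test each divisor d:
37^1 ≡ 37
37^2 ≡ 85
37^53 ≡ 1
The order of 37 is 53, so the subgroup it generates has 53 elements.
[(Z/107Z)^× : ⟨37⟩] = 106/53 = 2.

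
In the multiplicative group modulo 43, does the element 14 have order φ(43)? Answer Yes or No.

No

φ(43) = 43 − 1 = 42 = 2 · 3 · 7.
An element g generates (Z/43Z)^× iff g^(42/q) ≢ 1 (mod 43) for each prime q ∈ {2, 3, 7}.
14^21 ≡ 1 (mod 43)  [q = 2: ≡ 1 ✗]
14^14 ≡ 6 (mod 43)  [q = 3: ≢ 1 ✓]
14^6 ≡ 21 (mod 43)  [q = 7: ≢ 1 ✓]
14^21 ≡ 1 shows ord(14) | 21, strictly less than φ(43); not a primitive root.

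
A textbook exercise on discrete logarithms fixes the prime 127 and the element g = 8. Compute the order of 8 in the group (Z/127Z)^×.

By Lagrange's theorem, ord_127(8) divides φ(127) = 127 − 1 = 126 = 2 · 3^2 · 7.
Divisors of 126: 1, 2, 3, 6, 7, 9, 14, 18, 21, 42, 63, 126.
Compute 8^d (mod 127) for the divisors d until we hit 1:
8^1 ≡ 8 (mod 127)
8^2 ≡ 64 (mod 127)
8^3 ≡ 4 (mod 127)
8^6 ≡ 16 (mod 127)
8^7 ≡ 1 (mod 127) ✓
So ord_127(8) = 7.

7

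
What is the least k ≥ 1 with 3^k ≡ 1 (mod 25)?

20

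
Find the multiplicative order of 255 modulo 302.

150

Since 255 ∈ (Z/302Z)^×, its order divides φ(302) = φ(2)·φ(151) = 1·150 = 150 = 2 · 3 · 5^2.
Divisors of 150: 1, 2, 3, 5, 6, 10, 15, 25, 30, 50, 75, 150.
Test each divisor d:
255^1 ≡ 255 (mod 302)
255^2 ≡ 95 (mod 302)
255^3 ≡ 65 (mod 302)
255^5 ≡ 135 (mod 302)
255^6 ≡ 299 (mod 302)
255^10 ≡ 105 (mod 302)
255^15 ≡ 283 (mod 302)
255^25 ≡ 119 (mod 302)
255^30 ≡ 59 (mod 302)
255^50 ≡ 269 (mod 302)
255^75 ≡ 301 (mod 302)
255^150 ≡ 1 (mod 302) ✓
So ord_302(255) = 150.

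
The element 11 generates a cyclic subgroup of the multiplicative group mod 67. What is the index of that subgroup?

1

Since 11 ∈ (Z/67Z)^×, its order divides φ(67) = 67 − 1 = 66 = 2 · 3 · 11.
Divisors of 66: 1, 2, 3, 6, 11, 22, 33, 66.
Compute 11^d (mod 67) for the divisors d until we hit 1:
11^1 ≡ 11 (mod 67)
11^2 ≡ 54 (mod 67)
11^3 ≡ 58 (mod 67)
11^6 ≡ 14 (mod 67)
11^11 ≡ 30 (mod 67)
11^22 ≡ 29 (mod 67)
11^33 ≡ 66 (mod 67)
11^66 ≡ 1 (mod 67) ✓
Thus |⟨11⟩| = ord(11) = 66.
[(Z/67Z)^× : ⟨11⟩] = 66/66 = 1.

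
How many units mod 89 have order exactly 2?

φ(89) = 89 − 1 = 88 = 2^3 · 11.
In a cyclic group of order 88, there are φ(d) elements of order d for each divisor d of 88, and zero for non-divisors.
2 | 88, and φ(2) = 2 − 1 = 1.

1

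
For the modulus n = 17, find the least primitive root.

3

φ(17) = 17 − 1 = 16 = 2^4.
g is a primitive root iff g^(16/q) ≢ 1 (mod 17) for each prime q ∈ {2}.
g = 2: 2^8 ≡ 1 — hits 1, so not a primitive root.
g = 3: 3^8 ≡ 16 — none is 1, so 3 is a primitive root.
The smallest primitive root modulo 17 is 3.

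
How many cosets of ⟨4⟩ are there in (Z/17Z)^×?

By Lagrange's theorem, ord_17(4) divides φ(17) = 17 − 1 = 16 = 2^4.
Divisors of 16: 1, 2, 4, 8, 16.
Test each divisor d:
4^1 ≡ 4 (mod 17)
4^2 ≡ 16 (mod 17)
4^4 ≡ 1 (mod 17) ✓
Thus |⟨4⟩| = ord(4) = 4.
Index = |(Z/17Z)^×| / |⟨4⟩| = 16 / 4 = 4.

4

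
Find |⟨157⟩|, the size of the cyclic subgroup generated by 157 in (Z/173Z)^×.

86

By Lagrange's theorem, ord_173(157) divides φ(173) = 173 − 1 = 172 = 2^2 · 43.
Divisors of 172: 1, 2, 4, 43, 86, 172.
Compute 157^d (mod 173) for the divisors d until we hit 1:
157^1 ≡ 157
157^2 ≡ 83
157^4 ≡ 142
157^43 ≡ 172
157^86 ≡ 1
Hence ord(157) = 86.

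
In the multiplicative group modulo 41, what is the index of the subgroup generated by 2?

2

The order of 2 must divide φ(41) = 41 − 1 = 40 = 2^3 · 5.
Divisors of 40: 1, 2, 4, 5, 8, 10, 20, 40.
Test each divisor d:
2^1 ≡ 2 (mod 41)
2^2 ≡ 4 (mod 41)
2^4 ≡ 16 (mod 41)
2^5 ≡ 32 (mod 41)
2^8 ≡ 10 (mod 41)
2^10 ≡ 40 (mod 41)
2^20 ≡ 1 (mod 41) ✓
The order of 2 is 20, so the subgroup it generates has 20 elements.
Index = |(Z/41Z)^×| / |⟨2⟩| = 40 / 20 = 2.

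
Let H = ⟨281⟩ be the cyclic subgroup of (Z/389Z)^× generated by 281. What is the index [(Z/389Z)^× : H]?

Since 281 ∈ (Z/389Z)^×, its order divides φ(389) = 389 − 1 = 388 = 2^2 · 97.
Divisors of 388: 1, 2, 4, 97, 194, 388.
Check 281^d mod 389 for each divisor in increasing order:
281^1 ≡ 281 (mod 389)
281^2 ≡ 383 (mod 389)
281^4 ≡ 36 (mod 389)
281^97 ≡ 115 (mod 389)
281^194 ≡ 388 (mod 389)
281^388 ≡ 1 (mod 389) ✓
So ord_389(281) = 388, hence |⟨281⟩| = 388.
The index is φ(389) / ord(281) = 388 / 388 = 1.

1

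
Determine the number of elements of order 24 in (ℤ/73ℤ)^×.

8

φ(73) = 73 − 1 = 72 = 2^3 · 3^2.
Since (Z/73Z)^× is cyclic of order 72, the number of elements of order d is φ(d) when d | 72 and 0 otherwise.
24 = 2^3 · 3 divides 72, and φ(24) = 8.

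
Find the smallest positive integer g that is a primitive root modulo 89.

3

φ(89) = 89 − 1 = 88 = 2^3 · 11.
g is a primitive root iff g^(88/q) ≢ 1 (mod 89) for each prime q ∈ {2, 11}.
g = 2: 2^44 ≡ 1 — hits 1, so not a primitive root.
g = 3: 3^44 ≡ 88; 3^8 ≡ 64 — none is 1, so 3 is a primitive root.
Hence the least primitive root of 89 is 3.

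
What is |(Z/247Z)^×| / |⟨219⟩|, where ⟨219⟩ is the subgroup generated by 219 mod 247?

Since 219 ∈ (Z/247Z)^×, its order divides φ(247) = φ(13·19) = (13−1)·(19−1) = 12·18 = 216 = 2^3 · 3^3.
Divisors of 216: 1, 2, 3, 4, 6, 8, 9, 12, 18, 24, 27, 36, 54, 72, 108, 216.
Test each divisor d:
219^1 ≡ 219 (mod 247)
219^2 ≡ 43 (mod 247)
219^3 ≡ 31 (mod 247)
219^4 ≡ 120 (mod 247)
219^6 ≡ 220 (mod 247)
219^8 ≡ 74 (mod 247)
219^9 ≡ 151 (mod 247)
219^12 ≡ 235 (mod 247)
219^18 ≡ 77 (mod 247)
219^24 ≡ 144 (mod 247)
219^27 ≡ 18 (mod 247)
219^36 ≡ 1 (mod 247) ✓
Thus |⟨219⟩| = ord(219) = 36.
The index is φ(247) / ord(219) = 216 / 36 = 6.

6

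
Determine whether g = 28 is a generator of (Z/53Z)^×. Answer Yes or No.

No

φ(53) = 53 − 1 = 52 = 2^2 · 13.
It suffices to check that the order of 28 is not a proper divisor of 52: compute 28^(52/q) for q ∈ {2, 13}.
28^26 ≡ 1 (mod 53)  [q = 2: ≡ 1 ✗]
28^4 ≡ 15 (mod 53)  [q = 13: ≢ 1 ✓]
The check at q = 2 fails, so 28 generates a proper subgroup.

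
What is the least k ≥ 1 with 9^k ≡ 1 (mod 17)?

8

Since 9 ∈ (Z/17Z)^×, its order divides φ(17) = 17 − 1 = 16 = 2^4.
Divisors of 16: 1, 2, 4, 8, 16.
Check 9^d mod 17 for each divisor in increasing order:
9^1 ≡ 9 (mod 17)
9^2 ≡ 13 (mod 17)
9^4 ≡ 16 (mod 17)
9^8 ≡ 1 (mod 17) ✓
Therefore the multiplicative order of 9 modulo 17 is 8.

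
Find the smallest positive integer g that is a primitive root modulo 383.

φ(383) = 383 − 1 = 382 = 2 · 191.
g is a primitive root iff g^(382/q) ≢ 1 (mod 383) for each prime q ∈ {2, 191}.
g = 2: 2^191 ≡ 1 — hits 1, so not a primitive root.
g = 3: 3^191 ≡ 1 — hits 1, so not a primitive root.
g = 4: 4^191 ≡ 1 — hits 1, so not a primitive root.
g = 5: 5^191 ≡ 382; 5^2 ≡ 25 — none is 1, so 5 is a primitive root.
The smallest primitive root modulo 383 is 5.

5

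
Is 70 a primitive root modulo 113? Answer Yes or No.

φ(113) = 113 − 1 = 112 = 2^4 · 7.
It suffices to check that the order of 70 is not a proper divisor of 112: compute 70^(112/q) for q ∈ {2, 7}.
70^56 ≡ 112 (mod 113)  [q = 2: ≢ 1 ✓]
70^16 ≡ 109 (mod 113)  [q = 7: ≢ 1 ✓]
Every test exponent gives a nontrivial residue, hence 70 generates the full group.

Yes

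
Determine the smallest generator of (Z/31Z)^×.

3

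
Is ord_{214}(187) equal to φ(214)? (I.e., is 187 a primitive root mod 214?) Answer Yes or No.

Yes

φ(214) = φ(2)·φ(107) = 1·106 = 106 = 2 · 53.
Test 187^(106/q) mod 214 for each prime factor q of 106:
187^53 ≡ 213 (mod 214)  [q = 2: ≢ 1 ✓]
187^2 ≡ 87 (mod 214)  [q = 53: ≢ 1 ✓]
None equal 1, so ord_214(187) = 106: 187 is a primitive root.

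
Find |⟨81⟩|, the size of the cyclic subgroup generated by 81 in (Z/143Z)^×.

Since 81 ∈ (Z/143Z)^×, its order divides φ(143) = φ(11·13) = (11−1)·(13−1) = 10·12 = 120 = 2^3 · 3 · 5.
Divisors of 120: 1, 2, 3, 4, 5, 6, 8, 10, 12, 15, 20, 24, 30, 40, 60, 120.
Evaluate successive powers at the divisors of 120:
81^1 ≡ 81 (mod 143)
81^2 ≡ 126 (mod 143)
81^3 ≡ 53 (mod 143)
81^4 ≡ 3 (mod 143)
81^5 ≡ 100 (mod 143)
81^6 ≡ 92 (mod 143)
81^8 ≡ 9 (mod 143)
81^10 ≡ 133 (mod 143)
81^12 ≡ 27 (mod 143)
81^15 ≡ 1 (mod 143) ✓
Hence ord(81) = 15.

15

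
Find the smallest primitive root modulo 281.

3

φ(281) = 281 − 1 = 280 = 2^3 · 5 · 7.
Test candidates g = 2, 3, … against the prime factors q ∈ {2, 5, 7} of φ(281): g is a generator iff g^(280/q) ≢ 1 for every such q.
g = 2: 2^140 ≡ 1 — hits 1, so not a primitive root.
g = 3: 3^140 ≡ 280; 3^56 ≡ 86; 3^40 ≡ 249 — none is 1, so 3 is a primitive root.
So 3 is the smallest generator of (Z/281Z)^×.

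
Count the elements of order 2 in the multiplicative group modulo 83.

φ(83) = 83 − 1 = 82 = 2 · 41.
In a cyclic group of order 82, there are φ(d) elements of order d for each divisor d of 82, and zero for non-divisors.
2 | 82, and φ(2) = 2 − 1 = 1.

1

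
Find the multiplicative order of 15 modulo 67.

Since 15 ∈ (Z/67Z)^×, its order divides φ(67) = 67 − 1 = 66 = 2 · 3 · 11.
Divisors of 66: 1, 2, 3, 6, 11, 22, 33, 66.
Test each divisor d:
15^1 ≡ 15 (mod 67)
15^2 ≡ 24 (mod 67)
15^3 ≡ 25 (mod 67)
15^6 ≡ 22 (mod 67)
15^11 ≡ 1 (mod 67) ✓
Therefore the multiplicative order of 15 modulo 67 is 11.

11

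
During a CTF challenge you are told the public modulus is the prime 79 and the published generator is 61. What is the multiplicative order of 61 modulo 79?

26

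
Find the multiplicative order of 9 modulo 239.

Since 9 ∈ (Z/239Z)^×, its order divides φ(239) = 239 − 1 = 238 = 2 · 7 · 17.
Divisors of 238: 1, 2, 7, 14, 17, 34, 119, 238.
Check 9^d mod 239 for each divisor in increasing order:
9^1 ≡ 9
9^2 ≡ 81
9^7 ≡ 101
9^14 ≡ 163
9^17 ≡ 44
9^34 ≡ 24
9^119 ≡ 1
Therefore the multiplicative order of 9 modulo 239 is 119.

119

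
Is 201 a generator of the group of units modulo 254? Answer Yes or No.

φ(254) = φ(2)·φ(127) = 1·126 = 126 = 2 · 3^2 · 7.
201 is a primitive root mod 254 iff 201^(φ(254)/q) ≢ 1 for every prime q | φ(254), i.e. q ∈ {2, 3, 7}.
201^63 ≡ 1 (mod 254)  [q = 2: ≡ 1 ✗]
201^42 ≡ 19 (mod 254)  [q = 3: ≢ 1 ✓]
201^18 ≡ 143 (mod 254)  [q = 7: ≢ 1 ✓]
The check at q = 2 fails, so 201 generates a proper subgroup.

No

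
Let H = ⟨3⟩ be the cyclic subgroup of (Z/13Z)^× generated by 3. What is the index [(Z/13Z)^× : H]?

4

The order of 3 must divide φ(13) = 13 − 1 = 12 = 2^2 · 3.
Divisors of 12: 1, 2, 3, 4, 6, 12.
Test each divisor d:
3^1 ≡ 3 (mod 13)
3^2 ≡ 9 (mod 13)
3^3 ≡ 1 (mod 13) ✓
The order of 3 is 3, so the subgroup it generates has 3 elements.
[(Z/13Z)^× : ⟨3⟩] = 12/3 = 4.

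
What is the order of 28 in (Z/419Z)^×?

209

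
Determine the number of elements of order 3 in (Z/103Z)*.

2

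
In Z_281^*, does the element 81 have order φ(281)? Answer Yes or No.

φ(281) = 281 − 1 = 280 = 2^3 · 5 · 7.
An element g generates (Z/281Z)^× iff g^(280/q) ≢ 1 (mod 281) for each prime q ∈ {2, 5, 7}.
81^140 ≡ 1 (mod 281)  [q = 2: ≡ 1 ✗]
81^56 ≡ 232 (mod 281)  [q = 5: ≢ 1 ✓]
81^40 ≡ 165 (mod 281)  [q = 7: ≢ 1 ✓]
Since 81^140 ≡ 1, the order of 81 divides 140 < 280, so 81 is not a primitive root.

No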